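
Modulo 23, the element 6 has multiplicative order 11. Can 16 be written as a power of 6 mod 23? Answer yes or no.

yes

⟨6⟩ has order 11; its elements mod 23 are {1, 2, 3, 4, 6, 8, 9, 12, 13, 16, 18}.
16 is in this set.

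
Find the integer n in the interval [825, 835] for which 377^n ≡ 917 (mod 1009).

827

Compute 377^825 mod 1009 = 952, then multiply by 377 repeatedly:
  377^825=952  377^826=709  377^827=917
Found 917 at exponent 827.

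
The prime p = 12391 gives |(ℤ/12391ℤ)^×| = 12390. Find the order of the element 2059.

The order of 2059 must divide p − 1 = 12390 = 2 · 3 · 5 · 7 · 59.
Divisors: 1, 2, 3, 5, 6, 7, 10, 14, 15, 21, 30, 35, 42, 59, 70, 105, 118, 177, 210, 295, 354, 413, 590, 826, 885, 1239, 1770, 2065, 2478, 4130, 6195, 12390.
Check each in increasing order: 2059^1 ≡ 2059;  2059^2 ≡ 1759;  2059^3 ≡ 3609;  2059^5 ≡ 4039;  2059^6 ≡ 1940;  2059^7 ≡ 4558;  2059^10 ≡ 6965;  2059^14 ≡ 8048;  2059^15 ≡ 4065;  2059^21 ≡ 5424;  2059^30 ≡ 7022;  2059^35 ≡ 11250;  2059^42 ≡ 3542;  2059^59 ≡ 1248;  2059^70 ≡ 826;  2059^105 ≡ 11641;  2059^118 ≡ 8629;  2059^177 ≡ 1213;  2059^210 ≡ 4905;  2059^295 ≡ 8973;  2059^354 ≡ 9231;  2059^413 ≡ 9049;  2059^590 ≡ 10402;  2059^826 ≡ 4673;  2059^885 ≡ 8134;  2059^1239 ≡ 7885;  2059^1770 ≡ 6407;  2059^2065 ≡ 8162;  2059^2478 ≡ 7578;  2059^4130 ≡ 4228;  2059^6195 ≡ 1.
Smallest exponent giving 1 is 6195.

6195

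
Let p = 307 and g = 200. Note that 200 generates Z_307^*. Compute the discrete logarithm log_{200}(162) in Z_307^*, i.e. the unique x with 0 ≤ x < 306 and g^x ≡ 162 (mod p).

69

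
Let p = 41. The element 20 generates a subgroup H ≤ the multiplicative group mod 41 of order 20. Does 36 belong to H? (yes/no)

36 ∈ ⟨20⟩ iff 36^20 ≡ 1 (mod 41), since |⟨20⟩| = 20.
36^20 mod 41 = 1.
Since 1 = 1, 36 lies in the subgroup.

yes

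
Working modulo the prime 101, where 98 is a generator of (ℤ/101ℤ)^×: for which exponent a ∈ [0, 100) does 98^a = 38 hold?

63

Baby-step giant-step with m = ceil(sqrt(100)) = 10.
Baby table (98^j mod 101 for j=0..9):
  0:1  1:98  2:9  3:74  4:81  5:60  6:22  7:35
  8:97  9:12
Giant step factor: 98^(-10) ≡ 14 (mod 101).
Scan 38·14^i mod 101 for i = 0, 1, …:
  i=0: 38   i=1: 27   i=2: 75   i=3: 40
  i=4: 55   i=5: 63   i=6: 74
Match at i=6, j=3: a = 6·10 + 3 = 63.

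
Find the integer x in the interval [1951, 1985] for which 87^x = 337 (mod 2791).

1982

Compute 87^1951 mod 2791 = 1065, then multiply by 87 repeatedly:
  87^1951=1065  87^1952=552  87^1953=577  87^1954=2752  87^1955=2189
  87^1956=655  87^1957=1165  87^1958=879  87^1959=1116  87^1960=2198
  87^1961=1438  87^1962=2302  87^1963=2113  87^1964=2416  87^1965=867
  87^1966=72  87^1967=682  87^1968=723  87^1969=1499  87^1970=2027
  87^1971=516  87^1972=236  87^1973=995  87^1974=44  87^1975=1037
  87^1976=907  87^1977=761  87^1978=2014  87^1979=2176  87^1980=2315
  87^1981=453  87^1982=337
Found 337 at exponent 1982.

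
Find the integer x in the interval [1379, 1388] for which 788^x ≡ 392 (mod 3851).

Compute 788^1379 mod 3851 = 392, then multiply by 788 repeatedly:
  788^1379=392
Found 392 at exponent 1379.

1379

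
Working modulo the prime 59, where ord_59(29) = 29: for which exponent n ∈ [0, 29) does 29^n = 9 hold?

16

Successive powers of 29 modulo 59:
  29^0=1  29^1=29  29^2=15  29^3=22  29^4=48  29^5=35
  29^6=12  29^7=53  29^8=3  29^9=28  29^10=45  29^11=7
  29^12=26  29^13=46  29^14=36  29^15=41  29^16=9
So 29^16 ≡ 9 (mod 59), giving n = 16.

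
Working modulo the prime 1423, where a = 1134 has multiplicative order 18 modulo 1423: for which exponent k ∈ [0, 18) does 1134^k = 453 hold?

Successive powers of 1134 modulo 1423:
  1134^0=1  1134^1=1134  1134^2=987  1134^3=780  1134^4=837  1134^5=17
  1134^6=779  1134^7=1126  1134^8=453
So 1134^8 ≡ 453 (mod 1423), giving k = 8.

8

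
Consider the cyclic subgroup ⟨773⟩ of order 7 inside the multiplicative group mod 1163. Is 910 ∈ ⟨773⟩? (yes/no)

⟨773⟩ has order 7; its elements mod 1163 are {1, 44, 285, 498, 773, 910, 978}.
910 is in this set.

yes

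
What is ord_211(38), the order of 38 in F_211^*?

42

The order of 38 must divide p − 1 = 210 = 2 · 3 · 5 · 7.
Divisors: 1, 2, 3, 5, 6, 7, 10, 14, 15, 21, 30, 35, 42, 70, 105, 210.
Check each in increasing order: 38^1 ≡ 38;  38^2 ≡ 178;  38^3 ≡ 12;  38^5 ≡ 26;  38^6 ≡ 144;  38^7 ≡ 197;  38^10 ≡ 43;  38^14 ≡ 196;  38^15 ≡ 63;  38^21 ≡ 210;  38^30 ≡ 171;  38^35 ≡ 15;  38^42 ≡ 1.
Smallest exponent giving 1 is 42.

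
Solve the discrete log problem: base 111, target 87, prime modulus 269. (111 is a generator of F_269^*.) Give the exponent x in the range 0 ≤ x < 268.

96

Baby-step giant-step with m = ceil(sqrt(268)) = 17.
Baby table (111^j mod 269 for j=0..16):
  0:1  1:111  2:216  3:35  4:119  5:28  6:149  7:130
  8:173  9:104  10:246  11:137  12:143  13:2  14:222  15:163
  16:70
Giant step factor: 111^(-17) ≡ 26 (mod 269).
Scan 87·26^i mod 269 for i = 0, 1, …:
  i=0: 87   i=1: 110   i=2: 170   i=3: 116
  i=4: 57   i=5: 137
Match at i=5, j=11: x = 5·17 + 11 = 96.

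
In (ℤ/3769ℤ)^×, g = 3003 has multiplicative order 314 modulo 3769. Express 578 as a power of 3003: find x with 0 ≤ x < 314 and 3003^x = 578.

Baby-step giant-step with m = ceil(sqrt(314)) = 18.
Baby table (3003^j mod 3769 for j=0..17):
  0:1  1:3003  2:2561  3:1923  4:661  5:2489  6:540  7:950
  8:3486  9:1945  10:2654  11:2296  12:1387  13:416  14:1709  15:2518
  16:940  17:3608
Giant step factor: 3003^(-18) ≡ 2478 (mod 3769).
Scan 578·2478^i mod 3769 for i = 0, 1, …:
  i=0: 578   i=1: 64   i=2: 294   i=3: 1115
  i=4: 293   i=5: 2406   i=6: 3279   i=7: 3167
  i=8: 768   i=9: 3528   i=10: 2073   i=11: 3516
  i=12: 2489
Match at i=12, j=5: x = 12·18 + 5 = 221.

221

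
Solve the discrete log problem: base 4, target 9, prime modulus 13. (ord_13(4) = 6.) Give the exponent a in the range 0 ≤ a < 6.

Successive powers of 4 modulo 13:
  4^0=1  4^1=4  4^2=3  4^3=12  4^4=9
So 4^4 ≡ 9 (mod 13), giving a = 4.

4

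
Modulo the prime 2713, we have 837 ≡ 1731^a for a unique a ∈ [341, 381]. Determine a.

354

Compute 1731^341 mod 2713 = 1241, then multiply by 1731 repeatedly:
  1731^341=1241  1731^342=2188  1731^343=80  1731^344=117  1731^345=1765
  1731^346=377  1731^347=1467  1731^348=9  1731^349=2014  1731^350=29
  1731^351=1365  1731^352=2505  1731^353=781  1731^354=837
Found 837 at exponent 354.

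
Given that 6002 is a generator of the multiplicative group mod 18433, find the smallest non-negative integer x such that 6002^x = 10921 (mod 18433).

16619

Baby-step giant-step with m = ceil(sqrt(18432)) = 136.
Baby table (6002^j mod 18433 for j=0..135):
  0:1  1:6002  2:5922  3:5020  4:10518  5:14444  6:2489  7:8248
  8:11891  9:15639  10:4442  11:6766  12:1633  13:13343  14:11734  15:13408
  16:14771  17:11245  18:9277  19:12894  20:8054  21:8782  22:9617  23:7511
  24:12337  25:1313  26:9735  27:15293  28:10679  29:3817  30:15848  31:5416
  32:9453  33:132  34:18078  35:7518  36:17485  37:5901  38:8009  39:15187
  40:1189  41:2807  42:18285  43:14921  44:8328  45:12793  46:10141  47:516
  48:288  49:14307  50:9700  51:7986  52:6172  53:12447  54:16378  55:16000
  56:14503  57:6380  58:7419  59:13143  60:9479  61:8720  62:6153  63:9007
  64:14458  65:12785  66:17424  67:8439  68:15427  69:3895  70:4746  71:6507
  72:13920  73:9484  74:1864  75:17330  76:15674  77:11749  78:11273  79:11436
  80:12813  81:1150  82:8358  83:8523  84:3471  85:3652  86:2467  87:5235
  88:10638  89:15797  90:12675  91:2359  92:2174  93:16217  94:8194  95:1144
  96:9212  97:9857  98:10217  99:14276  100:7968  101:8734  102:16449  103:18183
  104:11006  105:12573  106:16877  107:6419  108:1868  109:4472  110:2496  111:13396
  112:16479  113:13913  114:4336  115:15709  116:623  117:15780  118:2806  119:12283
  120:8999  121:3308  122:2275  123:14130  124:16460  125:10473  126:2416  127:12494
  128:3544  129:17839  130:10814  131:3035  132:4266  133:1095  134:10042  135:14607
Giant step factor: 6002^(-136) ≡ 13460 (mod 18433).
Scan 10921·13460^i mod 18433 for i = 0, 1, …:
  i=0: 10921   i=1: 11918   i=2: 12314   i=3: 15337
  i=4: 4853   i=5: 13261   i=6: 6321   i=7: 12365
  i=8: 1343   i=9: 12440     …   i=121: 8107
  i=122: 15293
Match at i=122, j=27: x = 122·136 + 27 = 16619.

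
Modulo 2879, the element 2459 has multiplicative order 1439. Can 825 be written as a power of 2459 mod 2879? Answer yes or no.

yes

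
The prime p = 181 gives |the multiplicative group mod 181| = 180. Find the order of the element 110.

60

The order of 110 must divide p − 1 = 180 = 2^2 · 3^2 · 5.
Divisors: 1, 2, 3, 4, 5, 6, 9, 10, 12, 15, 18, 20, 30, 36, 45, 60, 90, 180.
Check each in increasing order: 110^1 ≡ 110;  110^2 ≡ 154;  110^3 ≡ 107;  110^4 ≡ 5;  110^5 ≡ 7;  110^6 ≡ 46;  110^9 ≡ 35;  110^10 ≡ 49;  110^12 ≡ 125;  110^15 ≡ 162;  110^18 ≡ 139;  110^20 ≡ 48;  110^30 ≡ 180;  110^36 ≡ 135;  110^45 ≡ 19;  110^60 ≡ 1.
Smallest exponent giving 1 is 60.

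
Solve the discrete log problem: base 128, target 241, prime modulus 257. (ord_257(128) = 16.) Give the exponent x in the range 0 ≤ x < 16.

Successive powers of 128 modulo 257:
  128^0=1  128^1=128  128^2=193  128^3=32  128^4=241
So 128^4 ≡ 241 (mod 257), giving x = 4.

4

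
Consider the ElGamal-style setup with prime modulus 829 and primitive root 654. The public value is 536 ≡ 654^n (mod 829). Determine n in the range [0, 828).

133

Baby-step giant-step with m = ceil(sqrt(828)) = 29.
Baby table (654^j mod 829 for j=0..28):
  0:1  1:654  2:781  3:110  4:646  5:523  6:494  7:595
  8:329  9:455  10:788  11:543  12:310  13:464  14:42  15:111
  16:471  17:475  18:604  19:412  20:23  21:120  22:554  23:43
  24:765  25:423  26:585  27:421  28:106
Giant step factor: 654^(-29) ≡ 736 (mod 829).
Scan 536·736^i mod 829 for i = 0, 1, …:
  i=0: 536   i=1: 721   i=2: 96   i=3: 191
  i=4: 475
Match at i=4, j=17: n = 4·29 + 17 = 133.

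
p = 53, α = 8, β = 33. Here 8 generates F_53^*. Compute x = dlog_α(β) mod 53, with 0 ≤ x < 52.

25

Successive powers of 8 modulo 53:
  8^0=1  8^1=8  8^2=11  8^3=35  8^4=15  8^5=14
  8^6=6  8^7=48  8^8=13  8^9=51  8^10=37  8^11=31
  8^12=36  8^13=23  8^14=25  8^15=41  8^16=10  8^17=27
  8^18=4  8^19=32  8^20=44  8^21=34  8^22=7  8^23=3
  8^24=24  8^25=33
So 8^25 ≡ 33 (mod 53), giving x = 25.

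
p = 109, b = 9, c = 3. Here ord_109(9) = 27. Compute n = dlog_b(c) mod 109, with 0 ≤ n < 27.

14

Successive powers of 9 modulo 109:
  9^0=1  9^1=9  9^2=81  9^3=75  9^4=21  9^5=80
  9^6=66  9^7=49  9^8=5  9^9=45  9^10=78  9^11=48
  9^12=105  9^13=73  9^14=3
So 9^14 ≡ 3 (mod 109), giving n = 14.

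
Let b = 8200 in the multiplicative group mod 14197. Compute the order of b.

3549

The order of 8200 must divide p − 1 = 14196 = 2^2 · 3 · 7 · 13^2.
Divisors: 1, 2, 3, 4, 6, 7, 12, 13, 14, 21, 26, 28, 39, 42, 52, 78, 84, 91, 156, 169, 182, 273, 338, 364, 507, 546, 676, 1014, 1092, 1183, 2028, 2366, 3549, 4732, 7098, 14196.
Check each in increasing order: 8200^1 ≡ 8200;  8200^2 ≡ 3008;  8200^3 ≡ 5411;  8200^4 ≡ 4575;  8200^6 ≡ 4707;  8200^7 ≡ 9954;  8200^12 ≡ 8529;  8200^13 ≡ 3378;  8200^14 ≡ 1253;  8200^21 ≡ 7396;  8200^26 ≡ 10693;  8200^28 ≡ 8339;  8200^39 ≡ 3786;  8200^42 ≡ 13972;  8200^52 ≡ 11808;  8200^78 ≡ 9023;  8200^84 ≡ 8034;  8200^91 ≡ 12932;  8200^156 ≡ 8931;  8200^169 ≡ 293;  8200^182 ≡ 10161;  8200^273 ≡ 8817;  8200^338 ≡ 667;  8200^364 ≡ 5337;  8200^507 ≡ 10870;  8200^546 ≡ 10914;  8200^676 ≡ 4782;  8200^1014 ≡ 9466;  8200^1092 ≡ 2566;  8200^1183 ≡ 5123;  8200^2028 ≡ 7889;  8200^2366 ≡ 9073;  8200^3549 ≡ 1.
Smallest exponent giving 1 is 3549.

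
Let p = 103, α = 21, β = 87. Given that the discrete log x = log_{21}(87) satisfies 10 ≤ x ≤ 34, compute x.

29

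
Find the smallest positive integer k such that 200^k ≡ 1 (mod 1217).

608

The order of 200 must divide p − 1 = 1216 = 2^6 · 19.
Divisors: 1, 2, 4, 8, 16, 19, 32, 38, 64, 76, 152, 304, 608, 1216.
Check each in increasing order: 200^1 ≡ 200;  200^2 ≡ 1056;  200^4 ≡ 364;  200^8 ≡ 1060;  200^16 ≡ 309;  200^19 ≡ 392;  200^32 ≡ 555;  200^38 ≡ 322;  200^64 ≡ 124;  200^76 ≡ 239;  200^152 ≡ 1139;  200^304 ≡ 1216;  200^608 ≡ 1.
Smallest exponent giving 1 is 608.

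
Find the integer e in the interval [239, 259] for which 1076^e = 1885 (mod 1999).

239

Compute 1076^239 mod 1999 = 1885, then multiply by 1076 repeatedly:
  1076^239=1885
Found 1885 at exponent 239.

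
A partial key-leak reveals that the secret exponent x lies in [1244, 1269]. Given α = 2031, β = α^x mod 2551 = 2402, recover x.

1260

Compute 2031^1244 mod 2551 = 1068, then multiply by 2031 repeatedly:
  2031^1244=1068  2031^1245=758  2031^1246=1245  2031^1247=554  2031^1248=183
  2031^1249=1778  2031^1250=1453  2031^1251=2087  2031^1252=1486  2031^1253=233
  2031^1254=1288  2031^1255=1153  2031^1256=2476  2031^1257=735  2031^1258=450
  2031^1259=692  2031^1260=2402
Found 2402 at exponent 1260.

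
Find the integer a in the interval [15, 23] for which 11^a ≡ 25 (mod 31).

Compute 11^15 mod 31 = 30, then multiply by 11 repeatedly:
  11^15=30  11^16=20  11^17=3  11^18=2  11^19=22
  11^20=25
Found 25 at exponent 20.

20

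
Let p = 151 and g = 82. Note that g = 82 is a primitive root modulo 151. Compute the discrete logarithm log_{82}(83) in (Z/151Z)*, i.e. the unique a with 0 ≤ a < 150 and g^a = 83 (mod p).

63

Baby-step giant-step with m = ceil(sqrt(150)) = 13.
Baby table (82^j mod 151 for j=0..12):
  0:1  1:82  2:80  3:67  4:58  5:75  6:110  7:111
  8:42  9:122  10:38  11:96  12:20
Giant step factor: 82^(-13) ≡ 115 (mod 151).
Scan 83·115^i mod 151 for i = 0, 1, …:
  i=0: 83   i=1: 32   i=2: 56   i=3: 98
  i=4: 96
Match at i=4, j=11: a = 4·13 + 11 = 63.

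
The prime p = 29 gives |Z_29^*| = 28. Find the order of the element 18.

28

The order of 18 must divide p − 1 = 28 = 2^2 · 7.
Divisors: 1, 2, 4, 7, 14, 28.
Check each in increasing order: 18^1 ≡ 18;  18^2 ≡ 5;  18^4 ≡ 25;  18^7 ≡ 17;  18^14 ≡ 28;  18^28 ≡ 1.
Smallest exponent giving 1 is 28.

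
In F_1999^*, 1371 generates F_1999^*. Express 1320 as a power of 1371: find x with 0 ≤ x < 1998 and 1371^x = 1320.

Baby-step giant-step with m = ceil(sqrt(1998)) = 45.
Baby table (1371^j mod 1999 for j=0..44):
  0:1  1:1371  2:581  3:949  4:1729  5:1644  6:1051  7:1641
  8:936  9:1897  10:88  11:708  12:1153  13:1553  14:228  15:744
  16:534  17:480  18:409  19:1019  20:1747  21:335  22:1514  23:732
  24:74  25:1504  26:1015  27:261  28:10  29:1716  30:1812  31:1494
  32:1298  33:448  34:515  35:418  36:1364  37:979  38:880  39:1083
  40:1535  41:1537  42:281  43:1443  44:1342
Giant step factor: 1371^(-45) ≡ 167 (mod 1999).
Scan 1320·167^i mod 1999 for i = 0, 1, …:
  i=0: 1320   i=1: 550   i=2: 1895   i=3: 623
  i=4: 93   i=5: 1538   i=6: 974   i=7: 739
  i=8: 1474   i=9: 281
Match at i=9, j=42: x = 9·45 + 42 = 447.

447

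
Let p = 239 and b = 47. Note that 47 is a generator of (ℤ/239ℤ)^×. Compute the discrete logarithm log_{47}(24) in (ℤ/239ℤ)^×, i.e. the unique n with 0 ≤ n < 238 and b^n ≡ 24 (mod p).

Baby-step giant-step with m = ceil(sqrt(238)) = 16.
Baby table (47^j mod 239 for j=0..15):
  0:1  1:47  2:58  3:97  4:18  5:129  6:88  7:73
  8:85  9:171  10:150  11:119  12:96  13:210  14:71  15:230
Giant step factor: 47^(-16) ≡ 113 (mod 239).
Scan 24·113^i mod 239 for i = 0, 1, …:
  i=0: 24   i=1: 83   i=2: 58
Match at i=2, j=2: n = 2·16 + 2 = 34.

34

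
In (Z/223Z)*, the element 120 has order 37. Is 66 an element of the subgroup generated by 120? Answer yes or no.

66 ∈ ⟨120⟩ iff 66^37 ≡ 1 (mod 223), since |⟨120⟩| = 37.
66^37 mod 223 = 1.
Since 1 = 1, 66 lies in the subgroup.

yes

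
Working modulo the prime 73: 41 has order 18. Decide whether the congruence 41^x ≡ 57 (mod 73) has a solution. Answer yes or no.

yes

⟨41⟩ has order 18; its elements mod 73 are {1, 2, 4, 8, 9, 16, 18, 32, 36, 37, 41, 55, 57, 64, 65, 69, 71, 72}.
57 is in this set.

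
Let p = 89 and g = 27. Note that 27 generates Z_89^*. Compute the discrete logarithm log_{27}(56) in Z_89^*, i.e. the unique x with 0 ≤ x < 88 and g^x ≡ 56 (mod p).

43

Baby-step giant-step with m = ceil(sqrt(88)) = 10.
Baby table (27^j mod 89 for j=0..9):
  0:1  1:27  2:17  3:14  4:22  5:60  6:18  7:41
  8:39  9:74
Giant step factor: 27^(-10) ≡ 69 (mod 89).
Scan 56·69^i mod 89 for i = 0, 1, …:
  i=0: 56   i=1: 37   i=2: 61   i=3: 26
  i=4: 14
Match at i=4, j=3: x = 4·10 + 3 = 43.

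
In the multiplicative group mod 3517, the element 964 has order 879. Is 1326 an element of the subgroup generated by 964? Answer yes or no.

no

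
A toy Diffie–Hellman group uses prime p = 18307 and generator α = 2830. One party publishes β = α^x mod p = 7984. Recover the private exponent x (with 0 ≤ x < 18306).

Baby-step giant-step with m = ceil(sqrt(18306)) = 136.
Baby table (2830^j mod 18307 for j=0..135):
  0:1  1:2830  2:8741  3:4273  4:9970  5:4013  6:6450  7:1421
  8:12197  9:8815  10:12316  11:16059  12:8996  13:11950  14:5471  15:13515
  16:4127  17:17851  18:9317  19:5030  20:10361  21:12123  22:772  23:6227
  24:11076  25:3496  26:7900  27:4153  28:18203  29:16899  30:6286  31:13283
  32:6619  33:3709  34:6559  35:16979  36:13002  37:16897  38:626  39:14108
  40:16380  41:2076  42:16840  43:4079  44:10160  45:10810  46:1303  47:7783
  48:2569  49:2391  50:11247  51:11444  52:1437  53:2556  54:2215  55:7456
  56:10816  57:18283  58:5308  59:9900  60:7290  61:17018  62:13530  63:9963
  64:2510  65:184  66:8124  67:15635  68:17338  69:3780  70:6112  71:15152
  72:5166  73:10794  74:10944  75:14383  76:7429  77:7634  78:1960  79:18086
  80:15315  81:8781  82:7631  83:11777  84:10170  85:2496  86:15485  87:13899
  88:10734  89:5907  90:2519  91:7347  92:13565  93:17478  94:15533  95:3283
  96:9241  97:9634  98:5097  99:16901  100:11946  101:12458  102:15165  103:5342
  104:14585  105:11572  106:15844  107:4677  108:18256  109:2126  110:11884  111:1761
  112:4126  113:15021  114:576  115:757  116:391  117:8110  118:12629  119:4806
  120:17186  121:12988  122:13891  123:6401  124:9207  125:4949  126:815  127:18075
  128:2492  129:4165  130:15549  131:11949  132:2641  133:4774  134:18161  135:7881
Giant step factor: 2830^(-136) ≡ 1674 (mod 18307).
Scan 7984·1674^i mod 18307 for i = 0, 1, …:
  i=0: 7984   i=1: 1106   i=2: 2437   i=3: 15384
  i=4: 13174   i=5: 11648   i=6: 1797   i=7: 5830
  i=8: 1789   i=9: 10745     …   i=57: 6737
  i=58: 626
Match at i=58, j=38: x = 58·136 + 38 = 7926.

7926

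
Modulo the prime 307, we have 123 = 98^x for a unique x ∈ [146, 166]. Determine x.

Compute 98^146 mod 307 = 183, then multiply by 98 repeatedly:
  98^146=183  98^147=128  98^148=264  98^149=84  98^150=250
  98^151=247  98^152=260  98^153=306  98^154=209  98^155=220
  98^156=70  98^157=106  98^158=257  98^159=12  98^160=255
  98^161=123
Found 123 at exponent 161.

161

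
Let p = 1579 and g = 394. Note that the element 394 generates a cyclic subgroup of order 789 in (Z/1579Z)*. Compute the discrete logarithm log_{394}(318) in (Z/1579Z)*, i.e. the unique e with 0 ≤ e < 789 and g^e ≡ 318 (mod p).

691

Baby-step giant-step with m = ceil(sqrt(789)) = 29.
Baby table (394^j mod 1579 for j=0..28):
  0:1  1:394  2:494  3:419  4:870  5:137  6:292  7:1360
  8:559  9:765  10:1400  11:529  12:1577  13:791  14:591  15:741
  16:1418  17:1305  18:995  19:438  20:461  21:49  22:358  23:521
  24:4  25:1576  26:397  27:97  28:322
Giant step factor: 394^(-29) ≡ 1409 (mod 1579).
Scan 318·1409^i mod 1579 for i = 0, 1, …:
  i=0: 318   i=1: 1205   i=2: 420   i=3: 1234
  i=4: 227   i=5: 885   i=6: 1134   i=7: 1437
  i=8: 455   i=9: 21     …   i=22: 613
  i=23: 4
Match at i=23, j=24: e = 23·29 + 24 = 691.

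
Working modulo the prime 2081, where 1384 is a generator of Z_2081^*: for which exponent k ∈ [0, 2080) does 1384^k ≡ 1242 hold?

Baby-step giant-step with m = ceil(sqrt(2080)) = 46.
Baby table (1384^j mod 2081 for j=0..45):
  0:1  1:1384  2:936  3:1042  4:2076  5:1404  6:1563  7:1033
  8:25  9:1304  10:509  11:1078  12:1956  13:1804  14:1617  15:853
  16:625  17:1385  18:239  19:1978  20:1037  21:1399  22:886  23:515
  24:1058  25:1329  26:1813  27:1587  28:953  29:1679  30:1340  31:389
  32:1478  33:2010  34:1624  35:136  36:934  37:355  38:204  39:1401
  40:1573  41:306  42:1061  43:1319  44:459  45:551
Giant step factor: 1384^(-46) ≡ 1746 (mod 2081).
Scan 1242·1746^i mod 2081 for i = 0, 1, …:
  i=0: 1242   i=1: 130   i=2: 151   i=3: 1440
  i=4: 392   i=5: 1864   i=6: 1941   i=7: 1118
  i=8: 50   i=9: 1979     …   i=19: 1778
  i=20: 1617
Match at i=20, j=14: k = 20·46 + 14 = 934.

934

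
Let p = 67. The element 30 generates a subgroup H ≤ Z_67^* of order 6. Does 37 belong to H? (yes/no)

37 ∈ ⟨30⟩ iff 37^6 ≡ 1 (mod 67), since |⟨30⟩| = 6.
37^6 mod 67 = 1.
Since 1 = 1, 37 lies in the subgroup.

yes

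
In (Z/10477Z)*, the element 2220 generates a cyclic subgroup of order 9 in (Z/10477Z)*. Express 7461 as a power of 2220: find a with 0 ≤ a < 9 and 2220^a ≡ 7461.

5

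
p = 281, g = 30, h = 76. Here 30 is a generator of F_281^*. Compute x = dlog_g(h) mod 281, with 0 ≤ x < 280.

Baby-step giant-step with m = ceil(sqrt(280)) = 17.
Baby table (30^j mod 281 for j=0..16):
  0:1  1:30  2:57  3:24  4:158  5:244  6:14  7:139
  8:236  9:55  10:245  11:44  12:196  13:260  14:213  15:208
  16:58
Giant step factor: 30^(-17) ≡ 255 (mod 281).
Scan 76·255^i mod 281 for i = 0, 1, …:
  i=0: 76   i=1: 272   i=2: 234   i=3: 98
  i=4: 262   i=5: 213
Match at i=5, j=14: x = 5·17 + 14 = 99.

99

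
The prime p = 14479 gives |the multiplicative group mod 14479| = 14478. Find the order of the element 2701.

7239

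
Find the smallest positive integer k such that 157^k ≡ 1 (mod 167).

The order of 157 must divide p − 1 = 166 = 2 · 83.
Divisors: 1, 2, 83, 166.
Check each in increasing order: 157^1 ≡ 157;  157^2 ≡ 100;  157^83 ≡ 1.
Smallest exponent giving 1 is 83.

83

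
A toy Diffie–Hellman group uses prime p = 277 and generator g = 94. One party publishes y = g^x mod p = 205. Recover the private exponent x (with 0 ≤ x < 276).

203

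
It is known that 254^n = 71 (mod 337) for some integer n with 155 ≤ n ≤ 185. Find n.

Compute 254^155 mod 337 = 120, then multiply by 254 repeatedly:
  254^155=120  254^156=150  254^157=19  254^158=108  254^159=135
  254^160=253  254^161=232  254^162=290  254^163=194  254^164=74
  254^165=261  254^166=242  254^167=134  254^168=336  254^169=83
  254^170=188  254^171=235  254^172=41  254^173=304  254^174=43
  254^175=138  254^176=4  254^177=5  254^178=259  254^179=71
Found 71 at exponent 179.

179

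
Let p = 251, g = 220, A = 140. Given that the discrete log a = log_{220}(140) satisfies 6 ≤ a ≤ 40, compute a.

Compute 220^6 mod 251 = 60, then multiply by 220 repeatedly:
  220^6=60  220^7=148  220^8=181  220^9=162  220^10=249
  220^11=62  220^12=86  220^13=95  220^14=67  220^15=182
  220^16=131  220^17=206  220^18=140
Found 140 at exponent 18.

18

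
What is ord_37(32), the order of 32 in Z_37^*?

The order of 32 must divide p − 1 = 36 = 2^2 · 3^2.
Divisors: 1, 2, 3, 4, 6, 9, 12, 18, 36.
Check each in increasing order: 32^1 ≡ 32;  32^2 ≡ 25;  32^3 ≡ 23;  32^4 ≡ 33;  32^6 ≡ 11;  32^9 ≡ 31;  32^12 ≡ 10;  32^18 ≡ 36;  32^36 ≡ 1.
Smallest exponent giving 1 is 36.

36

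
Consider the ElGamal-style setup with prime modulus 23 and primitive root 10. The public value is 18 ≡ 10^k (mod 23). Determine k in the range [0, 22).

Successive powers of 10 modulo 23:
  10^0=1  10^1=10  10^2=8  10^3=11  10^4=18
So 10^4 ≡ 18 (mod 23), giving k = 4.

4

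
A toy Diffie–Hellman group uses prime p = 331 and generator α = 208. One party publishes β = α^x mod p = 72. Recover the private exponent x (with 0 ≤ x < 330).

Baby-step giant-step with m = ceil(sqrt(330)) = 19.
Baby table (208^j mod 331 for j=0..18):
  0:1  1:208  2:234  3:15  4:141  5:200  6:225  7:129
  8:21  9:65  10:280  11:315  12:313  13:228  14:91  15:61
  16:110  17:41  18:253
Giant step factor: 208^(-19) ≡ 66 (mod 331).
Scan 72·66^i mod 331 for i = 0, 1, …:
  i=0: 72   i=1: 118   i=2: 175   i=3: 296
  i=4: 7   i=5: 131   i=6: 40   i=7: 323
  i=8: 134   i=9: 238   i=10: 151   i=11: 36
  i=12: 59   i=13: 253
Match at i=13, j=18: x = 13·19 + 18 = 265.

265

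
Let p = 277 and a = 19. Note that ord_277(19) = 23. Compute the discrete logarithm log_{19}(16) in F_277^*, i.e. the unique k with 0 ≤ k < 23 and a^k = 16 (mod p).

10

Successive powers of 19 modulo 277:
  19^0=1  19^1=19  19^2=84  19^3=211  19^4=131  19^5=273
  19^6=201  19^7=218  19^8=264  19^9=30  19^10=16
So 19^10 ≡ 16 (mod 277), giving k = 10.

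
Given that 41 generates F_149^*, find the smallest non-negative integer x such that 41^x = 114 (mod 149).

80

Baby-step giant-step with m = ceil(sqrt(148)) = 13.
Baby table (41^j mod 149 for j=0..12):
  0:1  1:41  2:42  3:83  4:125  5:59  6:35  7:94
  8:129  9:74  10:54  11:128  12:33
Giant step factor: 41^(-13) ≡ 87 (mod 149).
Scan 114·87^i mod 149 for i = 0, 1, …:
  i=0: 114   i=1: 84   i=2: 7   i=3: 13
  i=4: 88   i=5: 57   i=6: 42
Match at i=6, j=2: x = 6·13 + 2 = 80.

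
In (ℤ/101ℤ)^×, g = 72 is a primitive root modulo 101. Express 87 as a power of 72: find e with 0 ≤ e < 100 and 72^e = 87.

Baby-step giant-step with m = ceil(sqrt(100)) = 10.
Baby table (72^j mod 101 for j=0..9):
  0:1  1:72  2:33  3:53  4:79  5:32  6:82  7:46
  8:80  9:3
Giant step factor: 72^(-10) ≡ 65 (mod 101).
Scan 87·65^i mod 101 for i = 0, 1, …:
  i=0: 87   i=1: 100   i=2: 36   i=3: 17
  i=4: 95   i=5: 14   i=6: 1
Match at i=6, j=0: e = 6·10 + 0 = 60.

60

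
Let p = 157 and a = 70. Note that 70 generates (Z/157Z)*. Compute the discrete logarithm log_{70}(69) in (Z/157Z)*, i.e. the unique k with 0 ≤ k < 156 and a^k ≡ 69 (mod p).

Baby-step giant-step with m = ceil(sqrt(156)) = 13.
Baby table (70^j mod 157 for j=0..12):
  0:1  1:70  2:33  3:112  4:147  5:85  6:141  7:136
  8:100  9:92  10:3  11:53  12:99
Giant step factor: 70^(-13) ≡ 50 (mod 157).
Scan 69·50^i mod 157 for i = 0, 1, …:
  i=0: 69   i=1: 153   i=2: 114   i=3: 48
  i=4: 45   i=5: 52   i=6: 88   i=7: 4
  i=8: 43   i=9: 109   i=10: 112
Match at i=10, j=3: k = 10·13 + 3 = 133.

133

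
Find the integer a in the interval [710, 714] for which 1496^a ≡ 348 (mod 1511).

713

Compute 1496^710 mod 1511 = 243, then multiply by 1496 repeatedly:
  1496^710=243  1496^711=888  1496^712=279  1496^713=348
Found 348 at exponent 713.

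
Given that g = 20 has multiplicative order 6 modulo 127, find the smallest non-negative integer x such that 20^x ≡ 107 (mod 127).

4

Successive powers of 20 modulo 127:
  20^0=1  20^1=20  20^2=19  20^3=126  20^4=107
So 20^4 ≡ 107 (mod 127), giving x = 4.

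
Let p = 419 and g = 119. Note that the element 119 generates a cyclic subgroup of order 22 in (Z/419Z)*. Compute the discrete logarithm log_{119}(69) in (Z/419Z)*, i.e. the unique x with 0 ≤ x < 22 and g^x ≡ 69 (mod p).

Successive powers of 119 modulo 419:
  119^0=1  119^1=119  119^2=334  119^3=360  119^4=102  119^5=406
  119^6=129  119^7=267  119^8=348  119^9=350  119^10=169  119^11=418
  119^12=300  119^13=85  119^14=59  119^15=317  119^16=13  119^17=290
  119^18=152  119^19=71  119^20=69
So 119^20 ≡ 69 (mod 419), giving x = 20.

20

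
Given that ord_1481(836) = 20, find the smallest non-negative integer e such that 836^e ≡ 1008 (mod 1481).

9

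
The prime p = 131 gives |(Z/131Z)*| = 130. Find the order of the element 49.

The order of 49 must divide p − 1 = 130 = 2 · 5 · 13.
Divisors: 1, 2, 5, 10, 13, 26, 65, 130.
Check each in increasing order: 49^1 ≡ 49;  49^2 ≡ 43;  49^5 ≡ 80;  49^10 ≡ 112;  49^13 ≡ 53;  49^26 ≡ 58;  49^65 ≡ 1.
Smallest exponent giving 1 is 65.

65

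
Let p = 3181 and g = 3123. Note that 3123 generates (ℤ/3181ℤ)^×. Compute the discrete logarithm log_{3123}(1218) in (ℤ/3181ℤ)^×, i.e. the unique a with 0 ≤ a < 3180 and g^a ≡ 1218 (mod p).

Baby-step giant-step with m = ceil(sqrt(3180)) = 57.
Baby table (3123^j mod 3181 for j=0..56):
  0:1  1:3123  2:183  3:2110  4:1679  5:1229  6:1881  7:2237
  8:675  9:2203  10:2647  11:2343  12:889  13:2515  14:456  15:2181
  16:742  17:1498  18:2184  19:568  20:2047  21:2152  22:2424  23:2553
  24:1433  25:2773  26:1397  27:1680  28:1171  29:2064  30:1166  31:2354
  32:251  33:1347  34:1399  35:1564  36:1537  37:3103  38:1343  39:1631
  40:832  41:2640  42:2749  43:2789  44:469  45:1427  46:3121  47:299
  48:1744  49:640  50:1052  51:2604  52:1656  53:2563  54:853  55:1422
  56:230
Giant step factor: 3123^(-57) ≡ 315 (mod 3181).
Scan 1218·315^i mod 3181 for i = 0, 1, …:
  i=0: 1218   i=1: 1950   i=2: 317   i=3: 1244
  i=4: 597   i=5: 376   i=6: 743   i=7: 1832
  i=8: 1319   i=9: 1955     …   i=50: 1239
  i=51: 2203
Match at i=51, j=9: a = 51·57 + 9 = 2916.

2916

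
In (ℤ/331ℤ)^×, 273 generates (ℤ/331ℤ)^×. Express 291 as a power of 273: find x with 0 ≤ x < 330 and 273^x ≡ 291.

Baby-step giant-step with m = ceil(sqrt(330)) = 19.
Baby table (273^j mod 331 for j=0..18):
  0:1  1:273  2:54  3:178  4:268  5:13  6:239  7:40
  8:328  9:174  10:169  11:128  12:189  13:292  14:276  15:211
  16:9  17:140  18:155
Giant step factor: 273^(-19) ≡ 306 (mod 331).
Scan 291·306^i mod 331 for i = 0, 1, …:
  i=0: 291   i=1: 7   i=2: 156   i=3: 72
  i=4: 186   i=5: 315   i=6: 69   i=7: 261
  i=8: 95   i=9: 273
Match at i=9, j=1: x = 9·19 + 1 = 172.

172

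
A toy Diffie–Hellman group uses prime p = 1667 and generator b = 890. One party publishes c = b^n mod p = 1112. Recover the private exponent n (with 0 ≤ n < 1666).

Baby-step giant-step with m = ceil(sqrt(1666)) = 41.
Baby table (890^j mod 1667 for j=0..40):
  0:1  1:890  2:275  3:1368  4:610  5:1125  6:1050  7:980
  8:359  9:1113  10:372  11:1014  12:613  13:461  14:208  15:83
  16:522  17:1154  18:188  19:620  20:23  21:466  22:1324  23:1458
  24:694  25:870  26:812  27:869  28:1589  29:594  30:221  31:1651
  32:763  33:601  34:1450  35:242  36:337  37:1537  38:990  39:924
  40:529
Giant step factor: 890^(-41) ≡ 1213 (mod 1667).
Scan 1112·1213^i mod 1667 for i = 0, 1, …:
  i=0: 1112   i=1: 253   i=2: 161   i=3: 254
  i=4: 1374   i=5: 1329   i=6: 88   i=7: 56
  i=8: 1248   i=9: 188
Match at i=9, j=18: n = 9·41 + 18 = 387.

387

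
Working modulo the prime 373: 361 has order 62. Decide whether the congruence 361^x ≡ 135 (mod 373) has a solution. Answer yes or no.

no

135 ∈ ⟨361⟩ iff 135^62 ≡ 1 (mod 373), since |⟨361⟩| = 62.
135^62 mod 373 = 285.
Since 285 ≠ 1, 135 does not lie in the subgroup.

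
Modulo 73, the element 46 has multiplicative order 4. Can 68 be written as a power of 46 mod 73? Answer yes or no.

no

⟨46⟩ has order 4; its elements mod 73 are {1, 27, 46, 72}.
68 is not in this set.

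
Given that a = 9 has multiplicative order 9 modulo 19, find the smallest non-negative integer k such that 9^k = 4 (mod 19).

7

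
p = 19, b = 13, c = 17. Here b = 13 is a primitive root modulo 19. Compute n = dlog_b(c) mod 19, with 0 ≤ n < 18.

2

Successive powers of 13 modulo 19:
  13^0=1  13^1=13  13^2=17
So 13^2 ≡ 17 (mod 19), giving n = 2.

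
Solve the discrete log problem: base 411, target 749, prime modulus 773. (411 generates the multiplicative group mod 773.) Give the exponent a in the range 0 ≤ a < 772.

490

Baby-step giant-step with m = ceil(sqrt(772)) = 28.
Baby table (411^j mod 773 for j=0..27):
  0:1  1:411  2:407  3:309  4:227  5:537  6:402  7:573
  8:511  9:538  10:40  11:207  12:47  13:765  14:577  15:609
  16:620  17:503  18:342  19:649  20:54  21:550  22:334  23:453
  24:663  25:397  26:64  27:22
Giant step factor: 411^(-28) ≡ 294 (mod 773).
Scan 749·294^i mod 773 for i = 0, 1, …:
  i=0: 749   i=1: 674   i=2: 268   i=3: 719
  i=4: 357   i=5: 603   i=6: 265   i=7: 610
  i=8: 4   i=9: 403     …   i=16: 257
  i=17: 577
Match at i=17, j=14: a = 17·28 + 14 = 490.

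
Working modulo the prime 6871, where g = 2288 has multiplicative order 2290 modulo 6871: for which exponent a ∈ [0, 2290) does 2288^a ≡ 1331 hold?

2284

Baby-step giant-step with m = ceil(sqrt(2290)) = 48.
Baby table (2288^j mod 6871 for j=0..47):
  0:1  1:2288  2:6113  3:4059  4:4271  5:1486  6:5694  7:456
  8:5807  9:4773  10:2605  11:3083  12:4258  13:6097  14:1806  15:2657
  16:5252  17:6068  18:4164  19:4026  20:4348  21:5887  22:2296  23:3804
  24:4866  25:2388  26:1299  27:3840  28:4782  29:2584  30:3132  31:6434
  32:3310  33:1438  34:5806  35:2485  36:3363  37:5895  38:6858  39:4611
  40:2983  41:2201  42:6316  43:1295  44:1559  45:943  46:90  47:6661
Giant step factor: 2288^(-48) ≡ 1248 (mod 6871).
Scan 1331·1248^i mod 6871 for i = 0, 1, …:
  i=0: 1331   i=1: 5177   i=2: 2156   i=3: 4127
  i=4: 4117   i=5: 5379   i=6: 25   i=7: 3716
  i=8: 6514   i=9: 1079     …   i=46: 169
  i=47: 4782
Match at i=47, j=28: a = 47·48 + 28 = 2284.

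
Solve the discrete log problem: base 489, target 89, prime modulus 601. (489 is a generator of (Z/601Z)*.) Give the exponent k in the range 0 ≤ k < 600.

372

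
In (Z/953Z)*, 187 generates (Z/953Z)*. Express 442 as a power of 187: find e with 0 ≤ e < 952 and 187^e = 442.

714

Baby-step giant-step with m = ceil(sqrt(952)) = 31.
Baby table (187^j mod 953 for j=0..30):
  0:1  1:187  2:661  3:670  4:447  5:678  6:37  7:248
  8:632  9:12  10:338  11:308  12:416  13:599  14:512  15:444
  16:117  17:913  18:144  19:244  20:837  21:227  22:517  23:426
  24:563  25:451  26:473  27:775  28:69  29:514  30:818
Giant step factor: 187^(-31) ≡ 602 (mod 953).
Scan 442·602^i mod 953 for i = 0, 1, …:
  i=0: 442   i=1: 197   i=2: 422   i=3: 546
  i=4: 860   i=5: 241   i=6: 226   i=7: 726
  i=8: 578   i=9: 111     …   i=22: 347
  i=23: 187
Match at i=23, j=1: e = 23·31 + 1 = 714.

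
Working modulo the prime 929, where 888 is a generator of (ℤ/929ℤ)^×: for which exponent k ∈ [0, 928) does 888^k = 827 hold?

612

Baby-step giant-step with m = ceil(sqrt(928)) = 31.
Baby table (888^j mod 929 for j=0..30):
  0:1  1:888  2:752  3:754  4:672  5:318  6:897  7:383
  8:90  9:26  10:792  11:43  12:95  13:750  14:836  15:97
  16:668  17:482  18:676  19:154  20:189  21:612  22:920  23:369
  24:664  25:646  26:455  27:854  28:288  29:269  30:119
Giant step factor: 888^(-31) ≡ 663 (mod 929).
Scan 827·663^i mod 929 for i = 0, 1, …:
  i=0: 827   i=1: 191   i=2: 289   i=3: 233
  i=4: 265   i=5: 114   i=6: 333   i=7: 606
  i=8: 450   i=9: 141     …   i=18: 51
  i=19: 369
Match at i=19, j=23: k = 19·31 + 23 = 612.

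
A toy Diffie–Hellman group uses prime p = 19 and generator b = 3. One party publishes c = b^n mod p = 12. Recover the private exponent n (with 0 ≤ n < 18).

15

Successive powers of 3 modulo 19:
  3^0=1  3^1=3  3^2=9  3^3=8  3^4=5  3^5=15
  3^6=7  3^7=2  3^8=6  3^9=18  3^10=16  3^11=10
  3^12=11  3^13=14  3^14=4  3^15=12
So 3^15 ≡ 12 (mod 19), giving n = 15.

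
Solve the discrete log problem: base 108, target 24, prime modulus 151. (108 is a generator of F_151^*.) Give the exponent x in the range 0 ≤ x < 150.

27

Baby-step giant-step with m = ceil(sqrt(150)) = 13.
Baby table (108^j mod 151 for j=0..12):
  0:1  1:108  2:37  3:70  4:10  5:23  6:68  7:96
  8:100  9:79  10:76  11:54  12:94
Giant step factor: 108^(-13) ≡ 82 (mod 151).
Scan 24·82^i mod 151 for i = 0, 1, …:
  i=0: 24   i=1: 5   i=2: 108
Match at i=2, j=1: x = 2·13 + 1 = 27.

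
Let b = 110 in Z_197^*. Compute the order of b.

28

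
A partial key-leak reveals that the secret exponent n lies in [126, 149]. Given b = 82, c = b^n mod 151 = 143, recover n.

Compute 82^126 mod 151 = 94, then multiply by 82 repeatedly:
  82^126=94  82^127=7  82^128=121  82^129=107  82^130=16
  82^131=104  82^132=72  82^133=15  82^134=22  82^135=143
Found 143 at exponent 135.

135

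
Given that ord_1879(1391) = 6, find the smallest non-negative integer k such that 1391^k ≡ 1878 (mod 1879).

Successive powers of 1391 modulo 1879:
  1391^0=1  1391^1=1391  1391^2=1390  1391^3=1878
So 1391^3 ≡ 1878 (mod 1879), giving k = 3.

3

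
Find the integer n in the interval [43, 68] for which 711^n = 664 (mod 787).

Compute 711^43 mod 787 = 365, then multiply by 711 repeatedly:
  711^43=365  711^44=592  711^45=654  711^46=664
Found 664 at exponent 46.

46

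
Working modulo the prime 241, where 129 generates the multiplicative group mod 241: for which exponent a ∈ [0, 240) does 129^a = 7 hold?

161

Baby-step giant-step with m = ceil(sqrt(240)) = 16.
Baby table (129^j mod 241 for j=0..15):
  0:1  1:129  2:12  3:102  4:144  5:19  6:41  7:228
  8:10  9:85  10:120  11:56  12:235  13:190  14:169  15:111
Giant step factor: 129^(-16) ≡ 94 (mod 241).
Scan 7·94^i mod 241 for i = 0, 1, …:
  i=0: 7   i=1: 176   i=2: 156   i=3: 204
  i=4: 137   i=5: 105   i=6: 230   i=7: 171
  i=8: 168   i=9: 127   i=10: 129
Match at i=10, j=1: a = 10·16 + 1 = 161.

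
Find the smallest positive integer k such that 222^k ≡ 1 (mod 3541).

1180

The order of 222 must divide p − 1 = 3540 = 2^2 · 3 · 5 · 59.
Divisors: 1, 2, 3, 4, 5, 6, 10, 12, 15, 20, 30, 59, 60, 118, 177, 236, 295, 354, 590, 708, 885, 1180, 1770, 3540.
Check each in increasing order: 222^1 ≡ 222;  222^2 ≡ 3251;  222^3 ≡ 2899;  222^4 ≡ 2657;  222^5 ≡ 2048;  222^6 ≡ 1408;  222^10 ≡ 1760;  222^12 ≡ 3045;  222^15 ≡ 3283;  222^20 ≡ 2766;  222^30 ≡ 2826;  222^59 ≡ 3531;  222^60 ≡ 1321;  222^118 ≡ 100;  222^177 ≡ 2541;  222^236 ≡ 2918;  222^295 ≡ 2689;  222^354 ≡ 1438;  222^590 ≡ 3540;  222^708 ≡ 3441;  222^885 ≡ 852;  222^1180 ≡ 1.
Smallest exponent giving 1 is 1180.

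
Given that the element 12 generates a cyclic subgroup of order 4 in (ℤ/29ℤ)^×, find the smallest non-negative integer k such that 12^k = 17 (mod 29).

Successive powers of 12 modulo 29:
  12^0=1  12^1=12  12^2=28  12^3=17
So 12^3 ≡ 17 (mod 29), giving k = 3.

3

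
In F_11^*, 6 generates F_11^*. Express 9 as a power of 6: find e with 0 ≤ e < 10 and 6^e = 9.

4

Successive powers of 6 modulo 11:
  6^0=1  6^1=6  6^2=3  6^3=7  6^4=9
So 6^4 ≡ 9 (mod 11), giving e = 4.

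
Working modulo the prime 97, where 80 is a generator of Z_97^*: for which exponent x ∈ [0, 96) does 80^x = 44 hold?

74

Baby-step giant-step with m = ceil(sqrt(96)) = 10.
Baby table (80^j mod 97 for j=0..9):
  0:1  1:80  2:95  3:34  4:4  5:29  6:89  7:39
  8:16  9:19
Giant step factor: 80^(-10) ≡ 3 (mod 97).
Scan 44·3^i mod 97 for i = 0, 1, …:
  i=0: 44   i=1: 35   i=2: 8   i=3: 24
  i=4: 72   i=5: 22   i=6: 66   i=7: 4
Match at i=7, j=4: x = 7·10 + 4 = 74.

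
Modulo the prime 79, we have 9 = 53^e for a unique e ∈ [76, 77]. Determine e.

76

Compute 53^76 mod 79 = 9, then multiply by 53 repeatedly:
  53^76=9
Found 9 at exponent 76.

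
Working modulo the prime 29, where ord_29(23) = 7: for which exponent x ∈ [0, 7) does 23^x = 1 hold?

Successive powers of 23 modulo 29:
  23^0=1
So 23^0 ≡ 1 (mod 29), giving x = 0.

0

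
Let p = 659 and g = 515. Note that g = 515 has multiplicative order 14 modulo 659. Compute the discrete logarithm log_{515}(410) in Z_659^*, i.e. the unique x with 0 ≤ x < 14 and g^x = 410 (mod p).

12

Successive powers of 515 modulo 659:
  515^0=1  515^1=515  515^2=307  515^3=604  515^4=12  515^5=249
  515^6=389  515^7=658  515^8=144  515^9=352  515^10=55  515^11=647
  515^12=410
So 515^12 ≡ 410 (mod 659), giving x = 12.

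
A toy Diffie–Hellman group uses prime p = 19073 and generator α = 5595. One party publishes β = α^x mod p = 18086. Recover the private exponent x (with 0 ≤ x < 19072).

Baby-step giant-step with m = ceil(sqrt(19072)) = 139.
Baby table (5595^j mod 19073 for j=0..138):
  0:1  1:5595  2:5232  3:15058  4:4069  5:11966  6:3540  7:8526
  8:1397  9:15358  10:4145  11:17580  12:639  13:8554  14:5473  15:9270
  16:6163  17:17074  18:11446  19:12309  20:15325  21:10240  22:16581  23:18696
  24:7788  25:11128  26:6888  27:10900  28:9119  29:530  30:9035  31:7375
  32:8226  33:1321  34:9744  35:7046  36:17552  37:15636  38:14642  39:3455
  40:9776  41:14429  42:13319  43:1594  44:11339  45:4907  46:8618  47:1166
  48:804  49:16225  50:10468  51:14350  52:9993  53:7872  54:4283  55:7697
  56:16954  57:7601  58:13878  59:1227  60:17858  61:11136  62:13502  63:14610
  64:15145  65:14009  66:9398  67:16622  68:142  69:12497  70:18170  71:2060
  72:5608  73:1675  74:6782  75:9093  76:7644  77:6514  78:16400  79:16870
  80:14446  81:13069  82:14246  83:303  84:16861  85:2237  86:4127  87:12235
  88:1828  89:4532  90:8523  91:3685  92:18735  93:16190  94:5373  95:2887
  96:17007  97:18041  98:5079  99:17308  100:4639  101:15925  102:10392  103:8736
  104:12894  105:7844  106:207  107:13785  108:14936  109:8107  110:3071  111:16545
  112:8006  113:10166  114:3084  115:12988  116:18803  117:15190  118:17835  119:15962
  120:7604  121:11590  122:16923  123:5813  124:4270  125:11254  126:6157  127:2577
  128:18200  129:17326  130:9984  131:14736  132:14414  133:5686  134:18479  135:14345
  136:1091  137:785  138:5285
Giant step factor: 5595^(-139) ≡ 5382 (mod 19073).
Scan 18086·5382^i mod 19073 for i = 0, 1, …:
  i=0: 18086   i=1: 9333   i=2: 10997   i=3: 2335
  i=4: 16936   i=5: 18758   i=6: 2167   i=7: 9191
  i=8: 9673   i=9: 9869     …   i=32: 9747
  i=33: 7604
Match at i=33, j=120: x = 33·139 + 120 = 4707.

4707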